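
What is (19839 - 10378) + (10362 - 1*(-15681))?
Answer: 35504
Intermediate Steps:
(19839 - 10378) + (10362 - 1*(-15681)) = 9461 + (10362 + 15681) = 9461 + 26043 = 35504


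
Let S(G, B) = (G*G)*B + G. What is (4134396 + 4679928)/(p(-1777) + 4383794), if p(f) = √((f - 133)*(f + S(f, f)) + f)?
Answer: 38640180665256/8500089781043 - 8814324*√10717560053393/8500089781043 ≈ 1.1511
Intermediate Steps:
S(G, B) = G + B*G² (S(G, B) = G²*B + G = B*G² + G = G + B*G²)
p(f) = √(f + (-133 + f)*(f + f*(1 + f²))) (p(f) = √((f - 133)*(f + f*(1 + f*f)) + f) = √((-133 + f)*(f + f*(1 + f²)) + f) = √(f + (-133 + f)*(f + f*(1 + f²))))
(4134396 + 4679928)/(p(-1777) + 4383794) = (4134396 + 4679928)/(√(-1777*(-265 + (-1777)³ - 133*(-1777)² + 2*(-1777))) + 4383794) = 8814324/(√(-1777*(-265 - 5611284433 - 133*3157729 - 3554)) + 4383794) = 8814324/(√(-1777*(-265 - 5611284433 - 419977957 - 3554)) + 4383794) = 8814324/(√(-1777*(-6031266209)) + 4383794) = 8814324/(√10717560053393 + 4383794) = 8814324/(4383794 + √10717560053393)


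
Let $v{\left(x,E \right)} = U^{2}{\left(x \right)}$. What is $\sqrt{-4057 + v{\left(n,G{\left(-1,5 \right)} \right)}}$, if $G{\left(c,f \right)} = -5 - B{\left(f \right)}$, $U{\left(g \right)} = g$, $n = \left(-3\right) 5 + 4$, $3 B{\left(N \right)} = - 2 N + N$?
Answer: $4 i \sqrt{246} \approx 62.738 i$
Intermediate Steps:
$B{\left(N \right)} = - \frac{N}{3}$ ($B{\left(N \right)} = \frac{- 2 N + N}{3} = \frac{\left(-1\right) N}{3} = - \frac{N}{3}$)
$n = -11$ ($n = -15 + 4 = -11$)
$G{\left(c,f \right)} = -5 + \frac{f}{3}$ ($G{\left(c,f \right)} = -5 - - \frac{f}{3} = -5 + \frac{f}{3}$)
$v{\left(x,E \right)} = x^{2}$
$\sqrt{-4057 + v{\left(n,G{\left(-1,5 \right)} \right)}} = \sqrt{-4057 + \left(-11\right)^{2}} = \sqrt{-4057 + 121} = \sqrt{-3936} = 4 i \sqrt{246}$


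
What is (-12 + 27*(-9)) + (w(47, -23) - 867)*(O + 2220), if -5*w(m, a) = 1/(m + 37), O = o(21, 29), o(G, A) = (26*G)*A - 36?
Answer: -156219039/10 ≈ -1.5622e+7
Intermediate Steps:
o(G, A) = -36 + 26*A*G (o(G, A) = 26*A*G - 36 = -36 + 26*A*G)
O = 15798 (O = -36 + 26*29*21 = -36 + 15834 = 15798)
w(m, a) = -1/(5*(37 + m)) (w(m, a) = -1/(5*(m + 37)) = -1/(5*(37 + m)))
(-12 + 27*(-9)) + (w(47, -23) - 867)*(O + 2220) = (-12 + 27*(-9)) + (-1/(185 + 5*47) - 867)*(15798 + 2220) = (-12 - 243) + (-1/(185 + 235) - 867)*18018 = -255 + (-1/420 - 867)*18018 = -255 - 364141/420*18018 = -255 - 156216489/10 = -156219039/10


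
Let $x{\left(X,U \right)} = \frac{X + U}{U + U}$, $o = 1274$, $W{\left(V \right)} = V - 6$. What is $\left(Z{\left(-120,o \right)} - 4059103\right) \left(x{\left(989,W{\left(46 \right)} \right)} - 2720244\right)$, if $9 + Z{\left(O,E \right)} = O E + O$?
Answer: $\frac{57289591085187}{5} \approx 1.1458 \cdot 10^{13}$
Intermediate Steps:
$W{\left(V \right)} = -6 + V$ ($W{\left(V \right)} = V - 6 = -6 + V$)
$Z{\left(O,E \right)} = -9 + O + E O$ ($Z{\left(O,E \right)} = -9 + \left(O E + O\right) = -9 + \left(E O + O\right) = -9 + \left(O + E O\right) = -9 + O + E O$)
$x{\left(X,U \right)} = \frac{U + X}{2 U}$
$\left(Z{\left(-120,o \right)} - 4059103\right) \left(x{\left(989,W{\left(46 \right)} \right)} - 2720244\right) = \left(\left(-9 - 120 + 1274 \left(-120\right)\right) - 4059103\right) \left(\frac{\left(-6 + 46\right) + 989}{2 \left(-6 + 46\right)} - 2720244\right) = \left(\left(-9 - 120 - 152880\right) - 4059103\right) \left(\frac{40 + 989}{2 \cdot 40} - 2720244\right) = \left(-153009 - 4059103\right) \left(\frac{1}{2} \cdot \frac{1}{40} \cdot 1029 - 2720244\right) = - 4212112 \left(\frac{1029}{80} - 2720244\right) = \left(-4212112\right) \left(- \frac{217618491}{80}\right) = \frac{57289591085187}{5}$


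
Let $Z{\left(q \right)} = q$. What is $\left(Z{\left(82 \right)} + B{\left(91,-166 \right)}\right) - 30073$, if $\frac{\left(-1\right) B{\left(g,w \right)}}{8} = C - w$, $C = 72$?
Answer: $-31895$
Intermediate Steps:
$B{\left(g,w \right)} = -576 + 8 w$ ($B{\left(g,w \right)} = - 8 \left(72 - w\right) = -576 + 8 w$)
$\left(Z{\left(82 \right)} + B{\left(91,-166 \right)}\right) - 30073 = \left(82 + \left(-576 + 8 \left(-166\right)\right)\right) - 30073 = \left(82 - 1904\right) - 30073 = -1822 - 30073 = -31895$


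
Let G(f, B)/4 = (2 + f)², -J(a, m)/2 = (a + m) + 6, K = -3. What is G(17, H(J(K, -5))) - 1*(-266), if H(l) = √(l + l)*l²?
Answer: 1710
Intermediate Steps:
J(a, m) = -12 - 2*a - 2*m (J(a, m) = -2*((a + m) + 6) = -2*(6 + a + m) = -12 - 2*a - 2*m)
H(l) = √2*l^(5/2) (H(l) = √(2*l)*l² = (√2*√l)*l² = √2*l^(5/2))
G(f, B) = 4*(2 + f)²
G(17, H(J(K, -5))) - 1*(-266) = 4*(2 + 17)² - 1*(-266) = 4*19² + 266 = 4*361 + 266 = 1444 + 266 = 1710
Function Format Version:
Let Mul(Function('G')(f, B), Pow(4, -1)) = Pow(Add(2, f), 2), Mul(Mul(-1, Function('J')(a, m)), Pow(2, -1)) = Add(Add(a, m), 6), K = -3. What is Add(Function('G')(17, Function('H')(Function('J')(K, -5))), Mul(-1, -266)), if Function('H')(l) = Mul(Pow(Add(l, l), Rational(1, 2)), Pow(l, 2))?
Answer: 1710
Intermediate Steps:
Function('J')(a, m) = Add(-12, Mul(-2, a), Mul(-2, m)) (Function('J')(a, m) = Mul(-2, Add(Add(a, m), 6)) = Mul(-2, Add(6, a, m)) = Add(-12, Mul(-2, a), Mul(-2, m)))
Function('H')(l) = Mul(Pow(2, Rational(1, 2)), Pow(l, Rational(5, 2))) (Function('H')(l) = Mul(Pow(Mul(2, l), Rational(1, 2)), Pow(l, 2)) = Mul(Mul(Pow(2, Rational(1, 2)), Pow(l, Rational(1, 2))), Pow(l, 2)) = Mul(Pow(2, Rational(1, 2)), Pow(l, Rational(5, 2))))
Function('G')(f, B) = Mul(4, Pow(Add(2, f), 2))
Add(Function('G')(17, Function('H')(Function('J')(K, -5))), Mul(-1, -266)) = Add(Mul(4, Pow(Add(2, 17), 2)), Mul(-1, -266)) = Add(Mul(4, Pow(19, 2)), 266) = Add(Mul(4, 361), 266) = Add(1444, 266) = 1710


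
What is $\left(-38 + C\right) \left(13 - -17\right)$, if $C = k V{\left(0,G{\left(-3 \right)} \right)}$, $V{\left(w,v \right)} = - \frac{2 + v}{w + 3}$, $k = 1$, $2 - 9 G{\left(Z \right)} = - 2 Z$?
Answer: $- \frac{10400}{9} \approx -1155.6$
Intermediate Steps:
$G{\left(Z \right)} = \frac{2}{9} + \frac{2 Z}{9}$ ($G{\left(Z \right)} = \frac{2}{9} - \frac{\left(-2\right) Z}{9} = \frac{2}{9} + \frac{2 Z}{9}$)
$V{\left(w,v \right)} = - \frac{2 + v}{3 + w}$
$C = - \frac{14}{27}$ ($C = 1 \frac{-2 - \left(\frac{2}{9} + \frac{2}{9} \left(-3\right)\right)}{3 + 0} = 1 \frac{-2 - \left(\frac{2}{9} - \frac{2}{3}\right)}{3} = 1 \frac{-2 - - \frac{4}{9}}{3} = 1 \frac{-2 + \frac{4}{9}}{3} = 1 \cdot \frac{1}{3} \left(- \frac{14}{9}\right) = 1 \left(- \frac{14}{27}\right) = - \frac{14}{27} \approx -0.51852$)
$\left(-38 + C\right) \left(13 - -17\right) = \left(-38 - \frac{14}{27}\right) \left(13 - -17\right) = - \frac{1040 \left(13 + 17\right)}{27} = \left(- \frac{1040}{27}\right) 30 = - \frac{10400}{9}$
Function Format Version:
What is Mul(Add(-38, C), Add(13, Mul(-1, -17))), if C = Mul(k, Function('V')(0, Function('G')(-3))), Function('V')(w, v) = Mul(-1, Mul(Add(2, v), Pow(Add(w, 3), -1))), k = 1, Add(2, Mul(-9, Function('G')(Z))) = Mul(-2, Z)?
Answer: Rational(-10400, 9) ≈ -1155.6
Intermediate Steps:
Function('G')(Z) = Add(Rational(2, 9), Mul(Rational(2, 9), Z)) (Function('G')(Z) = Add(Rational(2, 9), Mul(Rational(-1, 9), Mul(-2, Z))) = Add(Rational(2, 9), Mul(Rational(2, 9), Z)))
Function('V')(w, v) = Mul(-1, Pow(Add(3, w), -1), Add(2, v)) (Function('V')(w, v) = Mul(-1, Mul(Add(2, v), Pow(Add(3, w), -1))) = Mul(-1, Mul(Pow(Add(3, w), -1), Add(2, v))) = Mul(-1, Pow(Add(3, w), -1), Add(2, v)))
C = Rational(-14, 27) (C = Mul(1, Mul(Pow(Add(3, 0), -1), Add(-2, Mul(-1, Add(Rational(2, 9), Mul(Rational(2, 9), -3)))))) = Mul(1, Mul(Pow(3, -1), Add(-2, Mul(-1, Add(Rational(2, 9), Rational(-2, 3)))))) = Mul(1, Mul(Rational(1, 3), Add(-2, Mul(-1, Rational(-4, 9))))) = Mul(1, Mul(Rational(1, 3), Add(-2, Rational(4, 9)))) = Mul(1, Mul(Rational(1, 3), Rational(-14, 9))) = Mul(1, Rational(-14, 27)) = Rational(-14, 27) ≈ -0.51852)
Mul(Add(-38, C), Add(13, Mul(-1, -17))) = Mul(Add(-38, Rational(-14, 27)), Add(13, Mul(-1, -17))) = Mul(Rational(-1040, 27), Add(13, 17)) = Mul(Rational(-1040, 27), 30) = Rational(-10400, 9)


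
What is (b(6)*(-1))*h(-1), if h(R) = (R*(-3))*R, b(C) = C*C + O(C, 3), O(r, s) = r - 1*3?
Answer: 117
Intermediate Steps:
O(r, s) = -3 + r (O(r, s) = r - 3 = -3 + r)
b(C) = -3 + C + C**2 (b(C) = C*C + (-3 + C) = C**2 + (-3 + C) = -3 + C + C**2)
h(R) = -3*R**2 (h(R) = (-3*R)*R = -3*R**2)
(b(6)*(-1))*h(-1) = ((-3 + 6 + 6**2)*(-1))*(-3*(-1)**2) = ((-3 + 6 + 36)*(-1))*(-3*1) = (39*(-1))*(-3) = -39*(-3) = 117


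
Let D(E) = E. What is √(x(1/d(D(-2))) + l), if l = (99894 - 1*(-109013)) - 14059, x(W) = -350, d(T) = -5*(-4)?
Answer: √194498 ≈ 441.02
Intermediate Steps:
d(T) = 20
l = 194848 (l = (99894 + 109013) - 14059 = 208907 - 14059 = 194848)
√(x(1/d(D(-2))) + l) = √(-350 + 194848) = √194498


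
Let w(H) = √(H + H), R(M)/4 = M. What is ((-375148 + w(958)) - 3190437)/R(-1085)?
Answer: 713117/868 - √479/2170 ≈ 821.55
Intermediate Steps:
R(M) = 4*M
w(H) = √2*√H (w(H) = √(2*H) = √2*√H)
((-375148 + w(958)) - 3190437)/R(-1085) = ((-375148 + √2*√958) - 3190437)/((4*(-1085))) = ((-375148 + 2*√479) - 3190437)/(-4340) = (-3565585 + 2*√479)*(-1/4340) = 713117/868 - √479/2170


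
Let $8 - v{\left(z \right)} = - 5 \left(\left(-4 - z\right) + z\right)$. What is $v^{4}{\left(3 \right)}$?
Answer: $20736$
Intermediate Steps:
$v{\left(z \right)} = -12$ ($v{\left(z \right)} = 8 - - 5 \left(\left(-4 - z\right) + z\right) = 8 - \left(-5\right) \left(-4\right) = 8 - 20 = -12$)
$v^{4}{\left(3 \right)} = \left(-12\right)^{4} = 20736$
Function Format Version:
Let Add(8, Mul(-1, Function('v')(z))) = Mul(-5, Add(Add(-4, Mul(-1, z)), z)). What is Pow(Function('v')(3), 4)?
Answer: 20736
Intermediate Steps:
Function('v')(z) = -12 (Function('v')(z) = Add(8, Mul(-1, Mul(-5, Add(Add(-4, Mul(-1, z)), z)))) = Add(8, Mul(-1, Mul(-5, -4))) = Add(8, Mul(-1, 20)) = Add(8, -20) = -12)
Pow(Function('v')(3), 4) = Pow(-12, 4) = 20736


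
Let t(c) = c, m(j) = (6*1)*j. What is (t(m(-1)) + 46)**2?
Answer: 1600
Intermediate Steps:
m(j) = 6*j
(t(m(-1)) + 46)**2 = (6*(-1) + 46)**2 = (-6 + 46)**2 = 40**2 = 1600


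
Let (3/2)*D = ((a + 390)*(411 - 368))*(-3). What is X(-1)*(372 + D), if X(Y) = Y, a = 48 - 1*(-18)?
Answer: 38844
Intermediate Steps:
a = 66 (a = 48 + 18 = 66)
D = -39216 (D = 2*(((66 + 390)*(411 - 368))*(-3))/3 = 2*((456*43)*(-3))/3 = 2*(19608*(-3))/3 = (⅔)*(-58824) = -39216)
X(-1)*(372 + D) = -(372 - 39216) = -1*(-38844) = 38844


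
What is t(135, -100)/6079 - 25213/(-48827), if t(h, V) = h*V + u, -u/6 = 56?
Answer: -522300545/296819333 ≈ -1.7597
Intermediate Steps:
u = -336 (u = -6*56 = -336)
t(h, V) = -336 + V*h (t(h, V) = h*V - 336 = V*h - 336 = -336 + V*h)
t(135, -100)/6079 - 25213/(-48827) = (-336 - 100*135)/6079 - 25213/(-48827) = (-336 - 13500)*(1/6079) - 25213*(-1/48827) = -13836*1/6079 + 25213/48827 = -13836/6079 + 25213/48827 = -522300545/296819333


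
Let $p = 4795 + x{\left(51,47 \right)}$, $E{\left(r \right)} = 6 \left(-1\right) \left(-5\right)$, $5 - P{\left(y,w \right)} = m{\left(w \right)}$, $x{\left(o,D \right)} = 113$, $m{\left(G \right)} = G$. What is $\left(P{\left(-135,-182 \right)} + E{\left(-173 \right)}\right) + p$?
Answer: $5125$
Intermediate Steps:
$P{\left(y,w \right)} = 5 - w$
$E{\left(r \right)} = 30$ ($E{\left(r \right)} = \left(-6\right) \left(-5\right) = 30$)
$p = 4908$ ($p = 4795 + 113 = 4908$)
$\left(P{\left(-135,-182 \right)} + E{\left(-173 \right)}\right) + p = \left(\left(5 - -182\right) + 30\right) + 4908 = \left(\left(5 + 182\right) + 30\right) + 4908 = \left(187 + 30\right) + 4908 = 217 + 4908 = 5125$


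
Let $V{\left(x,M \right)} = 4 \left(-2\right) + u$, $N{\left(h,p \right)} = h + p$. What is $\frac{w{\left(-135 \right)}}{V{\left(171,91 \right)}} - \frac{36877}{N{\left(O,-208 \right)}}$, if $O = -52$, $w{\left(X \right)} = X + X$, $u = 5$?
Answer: $\frac{60277}{260} \approx 231.83$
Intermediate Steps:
$w{\left(X \right)} = 2 X$
$V{\left(x,M \right)} = -3$ ($V{\left(x,M \right)} = 4 \left(-2\right) + 5 = -8 + 5 = -3$)
$\frac{w{\left(-135 \right)}}{V{\left(171,91 \right)}} - \frac{36877}{N{\left(O,-208 \right)}} = \frac{2 \left(-135\right)}{-3} - \frac{36877}{-52 - 208} = \left(-270\right) \left(- \frac{1}{3}\right) - \frac{36877}{-260} = 90 - - \frac{36877}{260} = 90 + \frac{36877}{260} = \frac{60277}{260}$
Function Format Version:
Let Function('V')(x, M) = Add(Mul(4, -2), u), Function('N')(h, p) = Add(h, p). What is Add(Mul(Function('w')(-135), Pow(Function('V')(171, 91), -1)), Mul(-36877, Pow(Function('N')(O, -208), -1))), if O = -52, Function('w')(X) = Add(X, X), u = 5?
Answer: Rational(60277, 260) ≈ 231.83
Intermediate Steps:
Function('w')(X) = Mul(2, X)
Function('V')(x, M) = -3 (Function('V')(x, M) = Add(Mul(4, -2), 5) = Add(-8, 5) = -3)
Add(Mul(Function('w')(-135), Pow(Function('V')(171, 91), -1)), Mul(-36877, Pow(Function('N')(O, -208), -1))) = Add(Mul(Mul(2, -135), Pow(-3, -1)), Mul(-36877, Pow(Add(-52, -208), -1))) = Add(Mul(-270, Rational(-1, 3)), Mul(-36877, Pow(-260, -1))) = Add(90, Mul(-36877, Rational(-1, 260))) = Add(90, Rational(36877, 260)) = Rational(60277, 260)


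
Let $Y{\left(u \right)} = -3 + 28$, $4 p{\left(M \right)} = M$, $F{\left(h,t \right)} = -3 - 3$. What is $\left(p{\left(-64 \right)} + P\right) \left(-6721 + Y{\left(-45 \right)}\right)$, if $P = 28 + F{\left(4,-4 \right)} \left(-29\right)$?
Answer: $-1245456$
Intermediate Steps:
$F{\left(h,t \right)} = -6$
$p{\left(M \right)} = \frac{M}{4}$
$Y{\left(u \right)} = 25$
$P = 202$ ($P = 28 - -174 = 28 + 174 = 202$)
$\left(p{\left(-64 \right)} + P\right) \left(-6721 + Y{\left(-45 \right)}\right) = \left(\frac{1}{4} \left(-64\right) + 202\right) \left(-6721 + 25\right) = \left(-16 + 202\right) \left(-6696\right) = 186 \left(-6696\right) = -1245456$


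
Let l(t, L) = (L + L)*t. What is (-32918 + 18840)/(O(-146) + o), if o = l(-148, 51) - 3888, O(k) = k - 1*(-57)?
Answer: 14078/19073 ≈ 0.73811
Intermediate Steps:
O(k) = 57 + k (O(k) = k + 57 = 57 + k)
l(t, L) = 2*L*t (l(t, L) = (2*L)*t = 2*L*t)
o = -18984 (o = 2*51*(-148) - 3888 = -15096 - 3888 = -18984)
(-32918 + 18840)/(O(-146) + o) = (-32918 + 18840)/((57 - 146) - 18984) = -14078/(-89 - 18984) = -14078/(-19073) = -14078*(-1/19073) = 14078/19073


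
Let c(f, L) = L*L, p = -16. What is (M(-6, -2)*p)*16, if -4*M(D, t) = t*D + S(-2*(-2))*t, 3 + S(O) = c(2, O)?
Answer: -896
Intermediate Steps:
c(f, L) = L²
S(O) = -3 + O²
M(D, t) = -13*t/4 - D*t/4 (M(D, t) = -(t*D + (-3 + (-2*(-2))²)*t)/4 = -(D*t + (-3 + 4²)*t)/4 = -(D*t + (-3 + 16)*t)/4 = -(D*t + 13*t)/4 = -(13*t + D*t)/4 = -13*t/4 - D*t/4)
(M(-6, -2)*p)*16 = (-¼*(-2)*(13 - 6)*(-16))*16 = (-¼*(-2)*7*(-16))*16 = ((7/2)*(-16))*16 = -56*16 = -896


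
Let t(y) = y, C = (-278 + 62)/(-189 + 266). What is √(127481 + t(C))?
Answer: √755818217/77 ≈ 357.04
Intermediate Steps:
C = -216/77 ≈ -2.8052
√(127481 + t(C)) = √(127481 - 216/77) = √(9815821/77) = √755818217/77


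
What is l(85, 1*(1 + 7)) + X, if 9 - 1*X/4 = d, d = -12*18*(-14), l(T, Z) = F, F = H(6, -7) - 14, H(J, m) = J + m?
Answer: -12075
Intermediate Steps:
F = -15 (F = (6 - 7) - 14 = -1 - 14 = -15)
l(T, Z) = -15
d = 3024 (d = -216*(-14) = 3024)
X = -12060 (X = 36 - 4*3024 = 36 - 12096 = -12060)
l(85, 1*(1 + 7)) + X = -15 - 12060 = -12075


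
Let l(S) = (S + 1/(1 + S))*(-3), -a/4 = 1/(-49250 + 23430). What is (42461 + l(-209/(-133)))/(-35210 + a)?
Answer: -11510007325/9545783058 ≈ -1.2058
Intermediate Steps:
a = 1/6455 (a = -4/(-49250 + 23430) = -4/(-25820) = -4*(-1/25820) = 1/6455 ≈ 0.00015492)
l(S) = -3*S - 3/(1 + S)
(42461 + l(-209/(-133)))/(-35210 + a) = (42461 + 3*(-1 - (-209)/(-133) - (-209/(-133))**2)/(1 - 209/(-133)))/(-35210 + 1/6455) = (42461 + 3*(-1 - (-209)*(-1)/133 - (-209*(-1/133))**2)/(1 - 209*(-1/133)))/(-227280549/6455) = (42461 + 3*(-1 - 1*11/7 - (11/7)**2)/(1 + 11/7))*(-6455/227280549) = (42461 + 3*(-1 - 11/7 - 1*121/49)/(18/7))*(-6455/227280549) = (42461 + 3*(7/18)*(-1 - 11/7 - 121/49))*(-6455/227280549) = (42461 + 3*(7/18)*(-247/49))*(-6455/227280549) = (42461 - 247/42)*(-6455/227280549) = (1783115/42)*(-6455/227280549) = -11510007325/9545783058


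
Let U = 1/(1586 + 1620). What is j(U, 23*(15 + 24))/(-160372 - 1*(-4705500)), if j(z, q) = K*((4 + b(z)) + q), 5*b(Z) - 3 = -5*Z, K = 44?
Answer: 158979073/18214600460 ≈ 0.0087281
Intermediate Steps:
b(Z) = ⅗ - Z (b(Z) = ⅗ + (-5*Z)/5 = ⅗ - Z)
U = 1/3206 ≈ 0.00031192
j(z, q) = 1012/5 - 44*z + 44*q (j(z, q) = 44*((4 + (⅗ - z)) + q) = 44*((23/5 - z) + q) = 44*(23/5 + q - z) = 1012/5 - 44*z + 44*q)
j(U, 23*(15 + 24))/(-160372 - 1*(-4705500)) = (1012/5 - 44*1/3206 + 44*(23*(15 + 24)))/(-160372 - 1*(-4705500)) = (1012/5 - 22/1603 + 44*(23*39))/(-160372 + 4705500) = (1012/5 - 22/1603 + 44*897)/4545128 = (1012/5 - 22/1603 + 39468)*(1/4545128) = (317958146/8015)*(1/4545128) = 158979073/18214600460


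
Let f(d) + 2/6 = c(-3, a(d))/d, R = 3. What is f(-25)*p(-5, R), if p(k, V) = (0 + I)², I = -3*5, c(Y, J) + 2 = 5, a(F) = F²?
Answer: -102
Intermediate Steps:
c(Y, J) = 3 (c(Y, J) = -2 + 5 = 3)
I = -15
f(d) = -⅓ + 3/d
p(k, V) = 225 (p(k, V) = (0 - 15)² = (-15)² = 225)
f(-25)*p(-5, R) = ((⅓)*(9 - 1*(-25))/(-25))*225 = ((⅓)*(-1/25)*(9 + 25))*225 = ((⅓)*(-1/25)*34)*225 = -34/75*225 = -102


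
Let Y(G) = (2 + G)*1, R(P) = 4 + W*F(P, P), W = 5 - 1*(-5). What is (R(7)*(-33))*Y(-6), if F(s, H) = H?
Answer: 9768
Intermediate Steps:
W = 10 (W = 5 + 5 = 10)
R(P) = 4 + 10*P
Y(G) = 2 + G
(R(7)*(-33))*Y(-6) = ((4 + 10*7)*(-33))*(2 - 6) = ((4 + 70)*(-33))*(-4) = (74*(-33))*(-4) = -2442*(-4) = 9768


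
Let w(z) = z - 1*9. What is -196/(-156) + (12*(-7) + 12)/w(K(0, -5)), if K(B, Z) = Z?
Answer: 1747/273 ≈ 6.3993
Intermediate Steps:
w(z) = -9 + z (w(z) = z - 9 = -9 + z)
-196/(-156) + (12*(-7) + 12)/w(K(0, -5)) = -196/(-156) + (12*(-7) + 12)/(-9 - 5) = -196*(-1/156) + (-84 + 12)/(-14) = 49/39 - 72*(-1/14) = 49/39 + 36/7 = 1747/273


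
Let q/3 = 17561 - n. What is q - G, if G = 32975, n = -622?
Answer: 21574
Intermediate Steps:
q = 54549 (q = 3*(17561 - 1*(-622)) = 3*(17561 + 622) = 3*18183 = 54549)
q - G = 54549 - 1*32975 = 54549 - 32975 = 21574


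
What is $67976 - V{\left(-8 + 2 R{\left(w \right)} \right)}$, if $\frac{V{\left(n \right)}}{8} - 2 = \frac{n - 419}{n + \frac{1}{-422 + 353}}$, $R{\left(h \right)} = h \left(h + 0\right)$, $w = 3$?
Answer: $\frac{47050208}{689} \approx 68288.0$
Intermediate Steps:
$R{\left(h \right)} = h^{2}$ ($R{\left(h \right)} = h h = h^{2}$)
$V{\left(n \right)} = 16 + \frac{8 \left(-419 + n\right)}{- \frac{1}{69} + n}$ ($V{\left(n \right)} = 16 + 8 \frac{n - 419}{n + \frac{1}{-422 + 353}} = 16 + 8 \frac{-419 + n}{n + \frac{1}{-69}} = 16 + 8 \frac{-419 + n}{n - \frac{1}{69}} = 16 + 8 \frac{-419 + n}{- \frac{1}{69} + n} = 16 + \frac{8 \left(-419 + n\right)}{- \frac{1}{69} + n}$)
$67976 - V{\left(-8 + 2 R{\left(w \right)} \right)} = 67976 - \frac{8 \left(-28913 + 207 \left(-8 + 2 \cdot 3^{2}\right)\right)}{-1 + 69 \left(-8 + 2 \cdot 3^{2}\right)} = 67976 - \frac{8 \left(-28913 + 207 \left(-8 + 2 \cdot 9\right)\right)}{-1 + 69 \left(-8 + 2 \cdot 9\right)} = 67976 - \frac{8 \left(-28913 + 207 \left(-8 + 18\right)\right)}{-1 + 69 \left(-8 + 18\right)} = 67976 - \frac{8 \left(-28913 + 207 \cdot 10\right)}{-1 + 69 \cdot 10} = 67976 - \frac{8 \left(-28913 + 2070\right)}{-1 + 690} = 67976 - 8 \cdot \frac{1}{689} \left(-26843\right) = 67976 - - \frac{214744}{689} = 67976 + \frac{214744}{689} = \frac{47050208}{689}$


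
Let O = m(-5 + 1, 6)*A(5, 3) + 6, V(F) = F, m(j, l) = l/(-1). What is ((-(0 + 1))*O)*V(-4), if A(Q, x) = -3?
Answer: 96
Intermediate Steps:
m(j, l) = -l (m(j, l) = l*(-1) = -l)
O = 24 (O = -1*6*(-3) + 6 = -6*(-3) + 6 = 18 + 6 = 24)
((-(0 + 1))*O)*V(-4) = (-(0 + 1)*24)*(-4) = (-1*1*24)*(-4) = -1*24*(-4) = -24*(-4) = 96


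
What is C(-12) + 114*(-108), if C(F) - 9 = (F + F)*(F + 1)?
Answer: -12039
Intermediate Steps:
C(F) = 9 + 2*F*(1 + F) (C(F) = 9 + (F + F)*(F + 1) = 9 + (2*F)*(1 + F) = 9 + 2*F*(1 + F))
C(-12) + 114*(-108) = (9 + 2*(-12) + 2*(-12)²) + 114*(-108) = (9 - 24 + 2*144) - 12312 = (9 - 24 + 288) - 12312 = 273 - 12312 = -12039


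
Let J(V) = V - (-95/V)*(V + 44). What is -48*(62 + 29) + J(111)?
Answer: -457802/111 ≈ -4124.3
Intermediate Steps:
J(V) = V + 95*(44 + V)/V (J(V) = V - (-95/V)*(44 + V) = V - (-95)*(44 + V)/V = V + 95*(44 + V)/V)
-48*(62 + 29) + J(111) = -48*(62 + 29) + (95 + 111 + 4180/111) = -48*91 + (95 + 111 + 4180*(1/111)) = -4368 + (95 + 111 + 4180/111) = -4368 + 27046/111 = -457802/111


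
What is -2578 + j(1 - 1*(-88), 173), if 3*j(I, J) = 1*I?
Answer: -7645/3 ≈ -2548.3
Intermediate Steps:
j(I, J) = I/3 (j(I, J) = (1*I)/3 = I/3)
-2578 + j(1 - 1*(-88), 173) = -2578 + (1 - 1*(-88))/3 = -2578 + (1 + 88)/3 = -2578 + (1/3)*89 = -2578 + 89/3 = -7645/3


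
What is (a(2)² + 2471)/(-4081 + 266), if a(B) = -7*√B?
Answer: -367/545 ≈ -0.67339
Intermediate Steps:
(a(2)² + 2471)/(-4081 + 266) = ((-7*√2)² + 2471)/(-4081 + 266) = (98 + 2471)/(-3815) = 2569*(-1/3815) = -367/545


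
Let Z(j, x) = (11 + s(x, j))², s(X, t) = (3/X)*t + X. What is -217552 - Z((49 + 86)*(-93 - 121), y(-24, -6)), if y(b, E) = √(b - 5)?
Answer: 7510404084/29 - 1907378*I*√29/29 ≈ 2.5898e+8 - 3.5419e+5*I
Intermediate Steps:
y(b, E) = √(-5 + b)
s(X, t) = X + 3*t/X (s(X, t) = 3*t/X + X = X + 3*t/X)
Z(j, x) = (11 + x + 3*j/x)² (Z(j, x) = (11 + (x + 3*j/x))² = (11 + x + 3*j/x)²)
-217552 - Z((49 + 86)*(-93 - 121), y(-24, -6)) = -217552 - ((√(-5 - 24))² + 3*((49 + 86)*(-93 - 121)) + 11*√(-5 - 24))²/(√(-5 - 24))² = -217552 - ((√(-29))² + 3*(135*(-214)) + 11*√(-29))²/(√(-29))² = -217552 - ((I*√29)² + 3*(-28890) + 11*(I*√29))²/(I*√29)² = -217552 - (-1)*(-29 - 86670 + 11*I*√29)²/29 = -217552 - (-1)*(-86699 + 11*I*√29)²/29 = -217552 + (-86699 + 11*I*√29)²/29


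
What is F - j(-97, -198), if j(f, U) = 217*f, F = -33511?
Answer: -12462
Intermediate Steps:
F - j(-97, -198) = -33511 - 217*(-97) = -33511 - 1*(-21049) = -33511 + 21049 = -12462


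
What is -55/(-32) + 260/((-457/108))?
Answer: -873425/14624 ≈ -59.725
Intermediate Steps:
-55/(-32) + 260/((-457/108)) = -55*(-1/32) + 260/((-457*1/108)) = 55/32 + 260/(-457/108) = 55/32 + 260*(-108/457) = 55/32 - 28080/457 = -873425/14624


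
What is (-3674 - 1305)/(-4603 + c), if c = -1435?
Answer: 4979/6038 ≈ 0.82461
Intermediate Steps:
(-3674 - 1305)/(-4603 + c) = (-3674 - 1305)/(-4603 - 1435) = -4979/(-6038) = -4979*(-1/6038) = 4979/6038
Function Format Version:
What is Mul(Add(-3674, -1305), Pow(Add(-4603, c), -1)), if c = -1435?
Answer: Rational(4979, 6038) ≈ 0.82461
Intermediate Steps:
Mul(Add(-3674, -1305), Pow(Add(-4603, c), -1)) = Mul(Add(-3674, -1305), Pow(Add(-4603, -1435), -1)) = Mul(-4979, Pow(-6038, -1)) = Mul(-4979, Rational(-1, 6038)) = Rational(4979, 6038)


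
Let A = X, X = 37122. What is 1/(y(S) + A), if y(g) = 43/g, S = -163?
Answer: 163/6050843 ≈ 2.6938e-5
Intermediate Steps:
A = 37122
1/(y(S) + A) = 1/(43/(-163) + 37122) = 1/(43*(-1/163) + 37122) = 1/(-43/163 + 37122) = 1/(6050843/163) = 163/6050843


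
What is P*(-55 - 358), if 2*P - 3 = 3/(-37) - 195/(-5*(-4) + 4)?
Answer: 636433/592 ≈ 1075.1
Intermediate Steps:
P = -1541/592 (P = 3/2 + (3/(-37) - 195/(-5*(-4) + 4))/2 = 3/2 + (3*(-1/37) - 195/(20 + 4))/2 = 3/2 + (-3/37 - 195/24)/2 = 3/2 + (-3/37 - 195*1/24)/2 = 3/2 + (-3/37 - 65/8)/2 = 3/2 + (½)*(-2429/296) = 3/2 - 2429/592 = -1541/592 ≈ -2.6030)
P*(-55 - 358) = -1541*(-55 - 358)/592 = -1541/592*(-413) = 636433/592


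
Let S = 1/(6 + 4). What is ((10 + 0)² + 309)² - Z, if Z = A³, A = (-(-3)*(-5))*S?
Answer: 1338275/8 ≈ 1.6728e+5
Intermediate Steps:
S = ⅒ (S = 1/10 = ⅒ ≈ 0.10000)
A = -3/2 (A = -(-3)*(-5)*(⅒) = -1*15*(⅒) = -15*⅒ = -3/2 ≈ -1.5000)
Z = -27/8 (Z = (-3/2)³ = -27/8 ≈ -3.3750)
((10 + 0)² + 309)² - Z = ((10 + 0)² + 309)² - 1*(-27/8) = (10² + 309)² + 27/8 = (100 + 309)² + 27/8 = 409² + 27/8 = 167281 + 27/8 = 1338275/8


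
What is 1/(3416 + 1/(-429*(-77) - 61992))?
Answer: 28959/98923943 ≈ 0.00029274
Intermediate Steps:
1/(3416 + 1/(-429*(-77) - 61992)) = 1/(3416 + 1/(33033 - 61992)) = 1/(3416 + 1/(-28959)) = 1/(3416 - 1/28959) = 1/(98923943/28959) = 28959/98923943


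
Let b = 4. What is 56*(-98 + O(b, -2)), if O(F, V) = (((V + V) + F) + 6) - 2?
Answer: -5264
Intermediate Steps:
O(F, V) = 4 + F + 2*V (O(F, V) = ((2*V + F) + 6) - 2 = ((F + 2*V) + 6) - 2 = (6 + F + 2*V) - 2 = 4 + F + 2*V)
56*(-98 + O(b, -2)) = 56*(-98 + (4 + 4 + 2*(-2))) = 56*(-98 + (4 + 4 - 4)) = 56*(-98 + 4) = 56*(-94) = -5264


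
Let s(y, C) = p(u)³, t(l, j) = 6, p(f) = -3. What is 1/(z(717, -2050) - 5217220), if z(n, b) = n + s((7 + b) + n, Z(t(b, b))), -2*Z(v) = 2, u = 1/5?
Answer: -1/5216530 ≈ -1.9170e-7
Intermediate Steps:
u = ⅕ ≈ 0.20000
Z(v) = -1 (Z(v) = -½*2 = -1)
s(y, C) = -27 (s(y, C) = (-3)³ = -27)
z(n, b) = -27 + n (z(n, b) = n - 27 = -27 + n)
1/(z(717, -2050) - 5217220) = 1/((-27 + 717) - 5217220) = 1/(690 - 5217220) = 1/(-5216530) = -1/5216530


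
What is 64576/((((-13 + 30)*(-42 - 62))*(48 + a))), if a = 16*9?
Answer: -1009/5304 ≈ -0.19023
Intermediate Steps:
a = 144
64576/((((-13 + 30)*(-42 - 62))*(48 + a))) = 64576/((((-13 + 30)*(-42 - 62))*(48 + 144))) = 64576/(((17*(-104))*192)) = 64576/((-1768*192)) = 64576/(-339456) = 64576*(-1/339456) = -1009/5304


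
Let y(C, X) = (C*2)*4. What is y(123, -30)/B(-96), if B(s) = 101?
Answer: 984/101 ≈ 9.7426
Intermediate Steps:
y(C, X) = 8*C (y(C, X) = (2*C)*4 = 8*C)
y(123, -30)/B(-96) = (8*123)/101 = 984*(1/101) = 984/101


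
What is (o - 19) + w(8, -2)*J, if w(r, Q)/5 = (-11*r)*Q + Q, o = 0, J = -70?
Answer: -60919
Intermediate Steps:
w(r, Q) = 5*Q - 55*Q*r (w(r, Q) = 5*((-11*r)*Q + Q) = 5*(-11*Q*r + Q) = 5*(Q - 11*Q*r) = 5*Q - 55*Q*r)
(o - 19) + w(8, -2)*J = (0 - 19) + (5*(-2)*(1 - 11*8))*(-70) = -19 + (5*(-2)*(1 - 88))*(-70) = -19 + (5*(-2)*(-87))*(-70) = -19 + 870*(-70) = -19 - 60900 = -60919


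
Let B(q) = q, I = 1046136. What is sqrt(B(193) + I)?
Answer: sqrt(1046329) ≈ 1022.9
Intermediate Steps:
sqrt(B(193) + I) = sqrt(193 + 1046136) = sqrt(1046329)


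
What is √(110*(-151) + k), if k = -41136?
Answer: I*√57746 ≈ 240.3*I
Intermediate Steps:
√(110*(-151) + k) = √(110*(-151) - 41136) = √(-16610 - 41136) = √(-57746) = I*√57746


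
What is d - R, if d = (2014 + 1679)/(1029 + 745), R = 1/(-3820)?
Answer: 7054517/3388340 ≈ 2.0820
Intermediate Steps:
R = -1/3820 ≈ -0.00026178
d = 3693/1774 ≈ 2.0817
d - R = 3693/1774 - 1*(-1/3820) = 3693/1774 + 1/3820 = 7054517/3388340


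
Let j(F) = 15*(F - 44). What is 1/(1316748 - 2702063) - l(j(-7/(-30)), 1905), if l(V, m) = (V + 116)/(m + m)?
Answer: 299503579/2111220060 ≈ 0.14186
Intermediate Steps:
j(F) = -660 + 15*F (j(F) = 15*(-44 + F) = -660 + 15*F)
l(V, m) = (116 + V)/(2*m) (l(V, m) = (116 + V)/((2*m)) = (116 + V)*(1/(2*m)) = (116 + V)/(2*m))
1/(1316748 - 2702063) - l(j(-7/(-30)), 1905) = 1/(1316748 - 2702063) - (116 + (-660 + 15*(-7/(-30))))/(2*1905) = 1/(-1385315) - (116 + (-660 + 15*(-7*(-1/30))))/(2*1905) = -1/1385315 - (116 + (-660 + 15*(7/30)))/(2*1905) = -1/1385315 - (116 + (-660 + 7/2))/(2*1905) = -1/1385315 - (116 - 1313/2)/(2*1905) = -1/1385315 - (-1081)/(2*1905*2) = -1/1385315 - 1*(-1081/7620) = -1/1385315 + 1081/7620 = 299503579/2111220060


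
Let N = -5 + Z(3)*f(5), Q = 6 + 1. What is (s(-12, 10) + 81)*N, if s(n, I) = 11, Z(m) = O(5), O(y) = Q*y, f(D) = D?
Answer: 15640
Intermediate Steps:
Q = 7
O(y) = 7*y
Z(m) = 35 (Z(m) = 7*5 = 35)
N = 170 (N = -5 + 35*5 = -5 + 175 = 170)
(s(-12, 10) + 81)*N = (11 + 81)*170 = 92*170 = 15640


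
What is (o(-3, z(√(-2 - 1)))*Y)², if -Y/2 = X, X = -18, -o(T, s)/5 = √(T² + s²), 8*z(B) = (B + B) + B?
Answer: 1111725/4 ≈ 2.7793e+5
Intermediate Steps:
z(B) = 3*B/8 (z(B) = ((B + B) + B)/8 = (2*B + B)/8 = (3*B)/8 = 3*B/8)
o(T, s) = -5*√(T² + s²)
Y = 36 (Y = -2*(-18) = 36)
(o(-3, z(√(-2 - 1)))*Y)² = (-5*√((-3)² + (3*√(-2 - 1)/8)²)*36)² = (-5*√(9 + (3*√(-3)/8)²)*36)² = (-5*√(9 + (3*(I*√3)/8)²)*36)² = (-5*√(9 + (3*I*√3/8)²)*36)² = (-5*√(9 - 27/64)*36)² = (-15*√61/8*36)² = (-135*√61/2)² = 1111725/4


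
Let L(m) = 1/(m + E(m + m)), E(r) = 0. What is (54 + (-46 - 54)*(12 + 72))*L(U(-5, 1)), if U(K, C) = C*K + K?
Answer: 4173/5 ≈ 834.60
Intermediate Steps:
U(K, C) = K + C*K
L(m) = 1/m (L(m) = 1/(m + 0) = 1/m)
(54 + (-46 - 54)*(12 + 72))*L(U(-5, 1)) = (54 + (-46 - 54)*(12 + 72))/((-5*(1 + 1))) = (54 - 100*84)/((-5*2)) = (54 - 8400)/(-10) = -8346*(-⅒) = 4173/5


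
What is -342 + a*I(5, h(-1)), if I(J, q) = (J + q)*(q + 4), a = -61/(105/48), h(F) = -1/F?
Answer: -8250/7 ≈ -1178.6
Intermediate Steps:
a = -976/35 (a = -61/(105*(1/48)) = -61/35/16 = -61*16/35 = -976/35 ≈ -27.886)
I(J, q) = (4 + q)*(J + q) (I(J, q) = (J + q)*(4 + q) = (4 + q)*(J + q))
-342 + a*I(5, h(-1)) = -342 - 976*((-1/(-1))**2 + 4*5 + 4*(-1/(-1)) + 5*(-1/(-1)))/35 = -342 - 976*((-1*(-1))**2 + 20 + 4*(-1*(-1)) + 5*(-1*(-1)))/35 = -342 - 976*(1**2 + 20 + 4*1 + 5*1)/35 = -342 - 976*(1 + 20 + 4 + 5)/35 = -342 - 976/35*30 = -342 - 5856/7 = -8250/7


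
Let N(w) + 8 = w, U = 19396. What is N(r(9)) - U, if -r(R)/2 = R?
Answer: -19422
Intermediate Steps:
r(R) = -2*R
N(w) = -8 + w
N(r(9)) - U = (-8 - 2*9) - 1*19396 = (-8 - 18) - 19396 = -26 - 19396 = -19422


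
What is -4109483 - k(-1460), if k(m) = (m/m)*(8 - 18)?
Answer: -4109473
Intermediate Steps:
k(m) = -10 (k(m) = 1*(-10) = -10)
-4109483 - k(-1460) = -4109483 - 1*(-10) = -4109483 + 10 = -4109473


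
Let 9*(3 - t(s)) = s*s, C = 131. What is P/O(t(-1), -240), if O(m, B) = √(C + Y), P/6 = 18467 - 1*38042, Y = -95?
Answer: -19575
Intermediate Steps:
P = -117450 (P = 6*(18467 - 1*38042) = 6*(18467 - 38042) = 6*(-19575) = -117450)
t(s) = 3 - s²/9 (t(s) = 3 - s*s/9 = 3 - s²/9)
O(m, B) = 6 (O(m, B) = √(131 - 95) = √36 = 6)
P/O(t(-1), -240) = -117450/6 = -117450*⅙ = -19575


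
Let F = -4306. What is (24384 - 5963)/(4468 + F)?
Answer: 18421/162 ≈ 113.71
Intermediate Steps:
(24384 - 5963)/(4468 + F) = (24384 - 5963)/(4468 - 4306) = 18421/162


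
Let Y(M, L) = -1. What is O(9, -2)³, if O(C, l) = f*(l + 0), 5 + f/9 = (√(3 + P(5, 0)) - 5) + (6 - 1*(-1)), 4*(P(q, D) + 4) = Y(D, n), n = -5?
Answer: 91854 - 75087*I*√5 ≈ 91854.0 - 1.679e+5*I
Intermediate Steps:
P(q, D) = -17/4 (P(q, D) = -4 + (¼)*(-1) = -4 - ¼ = -17/4)
f = -27 + 9*I*√5/2 (f = -45 + 9*((√(3 - 17/4) - 5) + (6 - 1*(-1))) = -45 + 9*((√(-5/4) - 5) + (6 + 1)) = -45 + 9*((I*√5/2 - 5) + 7) = -45 + 9*((-5 + I*√5/2) + 7) = -45 + 9*(2 + I*√5/2) = -45 + (18 + 9*I*√5/2) = -27 + 9*I*√5/2 ≈ -27.0 + 10.062*I)
O(C, l) = l*(-27 + 9*I*√5/2) (O(C, l) = (-27 + 9*I*√5/2)*(l + 0) = (-27 + 9*I*√5/2)*l = l*(-27 + 9*I*√5/2))
O(9, -2)³ = ((9/2)*(-2)*(-6 + I*√5))³ = (54 - 9*I*√5)³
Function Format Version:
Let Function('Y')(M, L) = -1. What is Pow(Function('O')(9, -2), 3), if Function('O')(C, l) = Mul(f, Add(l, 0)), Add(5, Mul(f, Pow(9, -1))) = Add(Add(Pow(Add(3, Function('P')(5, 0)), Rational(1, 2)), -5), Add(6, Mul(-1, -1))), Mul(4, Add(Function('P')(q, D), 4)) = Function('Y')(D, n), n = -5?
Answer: Add(91854, Mul(-75087, I, Pow(5, Rational(1, 2)))) ≈ Add(91854., Mul(-1.6790e+5, I))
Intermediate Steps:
Function('P')(q, D) = Rational(-17, 4) (Function('P')(q, D) = Add(-4, Mul(Rational(1, 4), -1)) = Add(-4, Rational(-1, 4)) = Rational(-17, 4))
f = Add(-27, Mul(Rational(9, 2), I, Pow(5, Rational(1, 2)))) (f = Add(-45, Mul(9, Add(Add(Pow(Add(3, Rational(-17, 4)), Rational(1, 2)), -5), Add(6, Mul(-1, -1))))) = Add(-45, Mul(9, Add(Add(Pow(Rational(-5, 4), Rational(1, 2)), -5), Add(6, 1)))) = Add(-45, Mul(9, Add(Add(Mul(Rational(1, 2), I, Pow(5, Rational(1, 2))), -5), 7))) = Add(-45, Mul(9, Add(Add(-5, Mul(Rational(1, 2), I, Pow(5, Rational(1, 2)))), 7))) = Add(-45, Mul(9, Add(2, Mul(Rational(1, 2), I, Pow(5, Rational(1, 2)))))) = Add(-45, Add(18, Mul(Rational(9, 2), I, Pow(5, Rational(1, 2))))) = Add(-27, Mul(Rational(9, 2), I, Pow(5, Rational(1, 2)))) ≈ Add(-27.000, Mul(10.062, I)))
Function('O')(C, l) = Mul(l, Add(-27, Mul(Rational(9, 2), I, Pow(5, Rational(1, 2))))) (Function('O')(C, l) = Mul(Add(-27, Mul(Rational(9, 2), I, Pow(5, Rational(1, 2)))), Add(l, 0)) = Mul(Add(-27, Mul(Rational(9, 2), I, Pow(5, Rational(1, 2)))), l) = Mul(l, Add(-27, Mul(Rational(9, 2), I, Pow(5, Rational(1, 2))))))
Pow(Function('O')(9, -2), 3) = Pow(Mul(Rational(9, 2), -2, Add(-6, Mul(I, Pow(5, Rational(1, 2))))), 3) = Pow(Add(54, Mul(-9, I, Pow(5, Rational(1, 2)))), 3)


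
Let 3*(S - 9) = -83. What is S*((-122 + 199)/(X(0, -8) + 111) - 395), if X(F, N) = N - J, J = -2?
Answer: 331184/45 ≈ 7359.6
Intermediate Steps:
S = -56/3 (S = 9 + (⅓)*(-83) = 9 - 83/3 = -56/3 ≈ -18.667)
X(F, N) = 2 + N (X(F, N) = N - 1*(-2) = N + 2 = 2 + N)
S*((-122 + 199)/(X(0, -8) + 111) - 395) = -56*((-122 + 199)/((2 - 8) + 111) - 395)/3 = -56*(77/(-6 + 111) - 395)/3 = -56*(77/105 - 395)/3 = -56*(77*(1/105) - 395)/3 = -56*(11/15 - 395)/3 = -56/3*(-5914/15) = 331184/45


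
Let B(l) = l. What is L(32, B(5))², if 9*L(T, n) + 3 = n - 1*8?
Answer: 4/9 ≈ 0.44444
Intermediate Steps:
L(T, n) = -11/9 + n/9 (L(T, n) = -⅓ + (n - 1*8)/9 = -⅓ + (n - 8)/9 = -⅓ + (-8 + n)/9 = -⅓ + (-8/9 + n/9) = -11/9 + n/9)
L(32, B(5))² = (-11/9 + (⅑)*5)² = (-11/9 + 5/9)² = (-⅔)² = 4/9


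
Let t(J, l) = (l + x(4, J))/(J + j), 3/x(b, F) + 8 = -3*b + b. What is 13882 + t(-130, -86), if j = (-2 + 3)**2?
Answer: 28653827/2064 ≈ 13883.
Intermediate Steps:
x(b, F) = 3/(-8 - 2*b) (x(b, F) = 3/(-8 + (-3*b + b)) = 3/(-8 - 2*b))
j = 1 (j = 1**2 = 1)
t(J, l) = (-3/16 + l)/(1 + J) (t(J, l) = (l - 3/(8 + 2*4))/(J + 1) = (l - 3/(8 + 8))/(1 + J) = (l - 3/16)/(1 + J) = (-3/16 + l)/(1 + J))
13882 + t(-130, -86) = 13882 + (-3/16 - 86)/(1 - 130) = 13882 - 1379/16/(-129) = 13882 - 1/129*(-1379/16) = 13882 + 1379/2064 = 28653827/2064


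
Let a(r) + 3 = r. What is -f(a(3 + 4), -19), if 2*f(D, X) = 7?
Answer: -7/2 ≈ -3.5000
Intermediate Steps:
a(r) = -3 + r
f(D, X) = 7/2 (f(D, X) = (½)*7 = 7/2)
-f(a(3 + 4), -19) = -1*7/2 = -7/2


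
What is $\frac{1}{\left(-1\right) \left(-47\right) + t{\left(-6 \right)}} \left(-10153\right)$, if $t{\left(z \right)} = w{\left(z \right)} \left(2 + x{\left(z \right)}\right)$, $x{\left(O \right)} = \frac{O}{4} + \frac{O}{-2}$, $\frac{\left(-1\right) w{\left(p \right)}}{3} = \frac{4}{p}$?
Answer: $- \frac{10153}{54} \approx -188.02$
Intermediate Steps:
$w{\left(p \right)} = - \frac{12}{p}$ ($w{\left(p \right)} = - 3 \frac{4}{p} = - \frac{12}{p}$)
$x{\left(O \right)} = - \frac{O}{4}$ ($x{\left(O \right)} = O \frac{1}{4} + O \left(- \frac{1}{2}\right) = \frac{O}{4} - \frac{O}{2} = - \frac{O}{4}$)
$t{\left(z \right)} = - \frac{12 \left(2 - \frac{z}{4}\right)}{z}$ ($t{\left(z \right)} = - \frac{12}{z} \left(2 - \frac{z}{4}\right) = - \frac{12 \left(2 - \frac{z}{4}\right)}{z}$)
$\frac{1}{\left(-1\right) \left(-47\right) + t{\left(-6 \right)}} \left(-10153\right) = \frac{1}{\left(-1\right) \left(-47\right) - \left(-3 + \frac{24}{-6}\right)} \left(-10153\right) = \frac{1}{47 + \left(3 - -4\right)} \left(-10153\right) = \frac{1}{47 + \left(3 + 4\right)} \left(-10153\right) = \frac{1}{47 + 7} \left(-10153\right) = \frac{1}{54} \left(-10153\right) = - \frac{10153}{54}$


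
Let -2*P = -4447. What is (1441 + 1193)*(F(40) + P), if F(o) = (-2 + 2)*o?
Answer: 5856699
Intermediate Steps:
P = 4447/2 (P = -1/2*(-4447) = 4447/2 ≈ 2223.5)
F(o) = 0 (F(o) = 0*o = 0)
(1441 + 1193)*(F(40) + P) = (1441 + 1193)*(0 + 4447/2) = 2634*(4447/2) = 5856699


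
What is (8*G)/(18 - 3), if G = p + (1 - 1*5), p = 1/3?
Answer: -88/45 ≈ -1.9556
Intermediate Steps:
p = ⅓ ≈ 0.33333
G = -11/3 (G = ⅓ + (1 - 1*5) = ⅓ + (1 - 5) = ⅓ - 4 = -11/3 ≈ -3.6667)
(8*G)/(18 - 3) = (8*(-11/3))/(18 - 3) = -88/3/15 = -88/3*1/15 = -88/45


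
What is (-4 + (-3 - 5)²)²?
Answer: 3600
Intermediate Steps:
(-4 + (-3 - 5)²)² = (-4 + (-8)²)² = (-4 + 64)² = 60² = 3600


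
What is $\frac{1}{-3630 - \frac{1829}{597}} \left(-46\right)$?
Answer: $\frac{27462}{2168939} \approx 0.012661$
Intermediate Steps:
$\frac{1}{-3630 - \frac{1829}{597}} \left(-46\right) = \frac{1}{- \frac{2168939}{597}} \left(-46\right) = \left(- \frac{597}{2168939}\right) \left(-46\right) = \frac{27462}{2168939}$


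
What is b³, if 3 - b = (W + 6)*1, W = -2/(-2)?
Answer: -64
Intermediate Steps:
W = 1 (W = -2*(-½) = 1)
b = -4 (b = 3 - (1 + 6) = 3 - 7 = -4)
b³ = (-4)³ = -64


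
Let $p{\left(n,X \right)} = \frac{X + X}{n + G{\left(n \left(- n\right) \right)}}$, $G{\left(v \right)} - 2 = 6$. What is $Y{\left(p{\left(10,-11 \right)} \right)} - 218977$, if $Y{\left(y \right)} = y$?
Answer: $- \frac{1970804}{9} \approx -2.1898 \cdot 10^{5}$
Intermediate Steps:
$G{\left(v \right)} = 8$ ($G{\left(v \right)} = 2 + 6 = 8$)
$p{\left(n,X \right)} = \frac{2 X}{8 + n}$ ($p{\left(n,X \right)} = \frac{X + X}{n + 8} = \frac{2 X}{8 + n}$)
$Y{\left(p{\left(10,-11 \right)} \right)} - 218977 = 2 \left(-11\right) \frac{1}{8 + 10} - 218977 = 2 \left(-11\right) \frac{1}{18} - 218977 = - \frac{11}{9} - 218977 = - \frac{1970804}{9}$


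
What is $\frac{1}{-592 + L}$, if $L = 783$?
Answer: $\frac{1}{191} \approx 0.0052356$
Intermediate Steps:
$\frac{1}{-592 + L} = \frac{1}{-592 + 783} = \frac{1}{191}$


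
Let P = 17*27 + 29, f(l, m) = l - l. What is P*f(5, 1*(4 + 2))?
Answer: 0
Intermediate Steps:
f(l, m) = 0
P = 488 (P = 459 + 29 = 488)
P*f(5, 1*(4 + 2)) = 488*0 = 0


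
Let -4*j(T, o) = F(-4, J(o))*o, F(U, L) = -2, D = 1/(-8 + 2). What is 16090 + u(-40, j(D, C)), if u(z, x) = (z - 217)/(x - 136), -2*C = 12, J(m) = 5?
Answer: 2236767/139 ≈ 16092.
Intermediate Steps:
D = -⅙ (D = 1/(-6) = -⅙ ≈ -0.16667)
C = -6 (C = -½*12 = -6)
j(T, o) = o/2 (j(T, o) = -(-1)*o/2 = o/2)
u(z, x) = (-217 + z)/(-136 + x)
16090 + u(-40, j(D, C)) = 16090 + (-217 - 40)/(-136 + (½)*(-6)) = 16090 - 257/(-136 - 3) = 16090 - 257/(-139) = 16090 - 1/139*(-257) = 16090 + 257/139 = 2236767/139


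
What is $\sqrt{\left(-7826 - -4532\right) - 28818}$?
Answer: $12 i \sqrt{223} \approx 179.2 i$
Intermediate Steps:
$\sqrt{\left(-7826 - -4532\right) - 28818} = \sqrt{\left(-7826 + 4532\right) - 28818} = \sqrt{-3294 - 28818} = \sqrt{-32112} = 12 i \sqrt{223}$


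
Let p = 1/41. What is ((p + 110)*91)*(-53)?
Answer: -21756553/41 ≈ -5.3065e+5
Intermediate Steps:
p = 1/41 ≈ 0.024390
((p + 110)*91)*(-53) = ((1/41 + 110)*91)*(-53) = ((4511/41)*91)*(-53) = (410501/41)*(-53) = -21756553/41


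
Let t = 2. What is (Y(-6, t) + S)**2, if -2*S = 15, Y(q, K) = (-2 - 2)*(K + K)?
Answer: 2209/4 ≈ 552.25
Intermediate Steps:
Y(q, K) = -8*K
S = -15/2 (S = -1/2*15 = -15/2 ≈ -7.5000)
(Y(-6, t) + S)**2 = (-8*2 - 15/2)**2 = (-16 - 15/2)**2 = (-47/2)**2 = 2209/4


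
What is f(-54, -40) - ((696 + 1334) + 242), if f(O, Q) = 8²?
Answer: -2208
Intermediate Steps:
f(O, Q) = 64
f(-54, -40) - ((696 + 1334) + 242) = 64 - ((696 + 1334) + 242) = 64 - (2030 + 242) = 64 - 1*2272 = 64 - 2272 = -2208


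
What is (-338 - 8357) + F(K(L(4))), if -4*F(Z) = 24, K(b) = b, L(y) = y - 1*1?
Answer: -8701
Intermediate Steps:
L(y) = -1 + y (L(y) = y - 1 = -1 + y)
F(Z) = -6 (F(Z) = -¼*24 = -6)
(-338 - 8357) + F(K(L(4))) = (-338 - 8357) - 6 = -8695 - 6 = -8701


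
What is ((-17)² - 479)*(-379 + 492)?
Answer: -21470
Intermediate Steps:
((-17)² - 479)*(-379 + 492) = (289 - 479)*113 = -190*113 = -21470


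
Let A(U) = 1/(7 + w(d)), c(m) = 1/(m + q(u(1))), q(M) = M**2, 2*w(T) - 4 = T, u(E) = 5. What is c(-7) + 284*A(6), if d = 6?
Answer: 427/18 ≈ 23.722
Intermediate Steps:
w(T) = 2 + T/2
c(m) = 1/(25 + m) (c(m) = 1/(m + 5**2) = 1/(m + 25) = 1/(25 + m))
A(U) = 1/12 (A(U) = 1/(7 + (2 + (1/2)*6)) = 1/(7 + (2 + 3)) = 1/(7 + 5) = 1/12)
c(-7) + 284*A(6) = 1/(25 - 7) + 284*(1/12) = 1/18 + 71/3 = 427/18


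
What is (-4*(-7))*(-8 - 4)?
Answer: -336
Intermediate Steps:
(-4*(-7))*(-8 - 4) = 28*(-12) = -336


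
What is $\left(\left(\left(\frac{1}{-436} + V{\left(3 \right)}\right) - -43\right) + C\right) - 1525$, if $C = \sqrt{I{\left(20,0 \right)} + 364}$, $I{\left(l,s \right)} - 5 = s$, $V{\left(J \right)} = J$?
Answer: $- \frac{644845}{436} + 3 \sqrt{41} \approx -1459.8$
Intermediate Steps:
$I{\left(l,s \right)} = 5 + s$
$C = 3 \sqrt{41}$ ($C = \sqrt{\left(5 + 0\right) + 364} = \sqrt{5 + 364} = \sqrt{369} = 3 \sqrt{41} \approx 19.209$)
$\left(\left(\left(\frac{1}{-436} + V{\left(3 \right)}\right) - -43\right) + C\right) - 1525 = \left(\left(\left(\frac{1}{-436} + 3\right) - -43\right) + 3 \sqrt{41}\right) - 1525 = \left(\left(\left(- \frac{1}{436} + 3\right) + \left(48 - 5\right)\right) + 3 \sqrt{41}\right) - 1525 = \left(\left(\frac{1307}{436} + 43\right) + 3 \sqrt{41}\right) - 1525 = \left(\frac{20055}{436} + 3 \sqrt{41}\right) - 1525 = - \frac{644845}{436} + 3 \sqrt{41}$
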